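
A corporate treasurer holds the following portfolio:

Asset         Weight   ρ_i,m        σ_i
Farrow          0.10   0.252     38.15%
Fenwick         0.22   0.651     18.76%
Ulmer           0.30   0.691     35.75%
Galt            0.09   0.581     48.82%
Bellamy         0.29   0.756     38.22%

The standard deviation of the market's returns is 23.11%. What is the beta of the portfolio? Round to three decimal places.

0.952

β_Farrow = 0.252 × 38.15% / 23.11% = 0.4160
β_Fenwick = 0.651 × 18.76% / 23.11% = 0.5285
β_Ulmer = 0.691 × 35.75% / 23.11% = 1.0689
β_Galt = 0.581 × 48.82% / 23.11% = 1.2274
β_Bellamy = 0.756 × 38.22% / 23.11% = 1.2503
β_P = Σ w_i β_i = 0.10×0.4160 + 0.22×0.5285 + 0.30×1.0689 + 0.09×1.2274 + 0.29×1.2503 = 0.9516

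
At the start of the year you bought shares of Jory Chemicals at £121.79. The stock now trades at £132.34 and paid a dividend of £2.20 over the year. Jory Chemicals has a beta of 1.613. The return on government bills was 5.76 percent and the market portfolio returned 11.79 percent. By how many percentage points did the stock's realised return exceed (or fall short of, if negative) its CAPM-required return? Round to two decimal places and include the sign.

Realised HPR = (P1 + D1 − P0) / P0 = (132.34 + 2.20 − 121.79) / 121.79 = 12.75 / 121.79 = 10.4688%
MRP = 11.79% − 5.76% = 6.03%
CAPM required = R_f + β·MRP = 5.76% + 1.613 × 6.03% = 15.48639%
α = realised − required = 10.4688% − 15.48639% = -5.02%

-5.02%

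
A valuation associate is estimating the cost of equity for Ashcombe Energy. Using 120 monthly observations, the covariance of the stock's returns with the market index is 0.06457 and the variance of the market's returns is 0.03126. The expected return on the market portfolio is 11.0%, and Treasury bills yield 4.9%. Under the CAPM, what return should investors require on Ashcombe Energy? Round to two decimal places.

β = Cov(R_i, R_m) / Var(R_m) = 0.06457 / 0.03126 = 2.0656
MRP = 11.0% − 4.9% = 6.10%
E(R) = R_f + β × MRP = 4.9% + 2.0656 × 6.1% = 17.50%

17.50%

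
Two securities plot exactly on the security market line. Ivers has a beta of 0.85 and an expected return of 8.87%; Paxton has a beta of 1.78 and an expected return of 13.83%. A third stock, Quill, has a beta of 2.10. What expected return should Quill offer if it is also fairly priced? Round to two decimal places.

15.54%

MRP (SML slope) = (13.83% − 8.87%) / (1.78 − 0.85) = 4.96% / 0.93 = 5.3333%
R_f (intercept) = 8.87% − 0.85 × 5.3333% = 4.3367%
E(R_Quill) = R_f + β × MRP = 4.3367% + 2.10 × 5.3333% = 15.54%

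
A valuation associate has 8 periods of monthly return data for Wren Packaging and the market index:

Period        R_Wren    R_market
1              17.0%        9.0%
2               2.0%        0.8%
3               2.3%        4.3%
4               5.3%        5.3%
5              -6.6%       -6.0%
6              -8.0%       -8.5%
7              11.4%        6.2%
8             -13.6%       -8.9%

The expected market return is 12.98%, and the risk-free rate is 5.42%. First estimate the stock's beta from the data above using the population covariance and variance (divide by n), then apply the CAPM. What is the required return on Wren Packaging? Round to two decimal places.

15.88%

Mean R_i = (17.0 + 2.0 + 2.3 + 5.3 − 6.6 − 8.0 + 11.4 − 13.6) / 8 = 1.2250%
Mean R_m = (9.0 + 0.8 + 4.3 + 5.3 − 6.0 − 8.5 + 6.2 − 8.9) / 8 = 0.2750%
Σ(R_i − R̄_i)(R_m − R̄_m) = 489.2050  ⇒  Cov = 489.2050 / 8 = 61.1506
Σ(R_m − R̄_m)² = 353.5150  ⇒  Var(R_m) = 353.5150 / 8 = 44.1894
β = Cov / Var(R_m) = 61.1506 / 44.1894 = 1.3838
MRP = 12.98% − 5.42% = 7.56%
E(R) = R_f + β × MRP = 5.42% + 1.3838 × 7.56% = 15.88%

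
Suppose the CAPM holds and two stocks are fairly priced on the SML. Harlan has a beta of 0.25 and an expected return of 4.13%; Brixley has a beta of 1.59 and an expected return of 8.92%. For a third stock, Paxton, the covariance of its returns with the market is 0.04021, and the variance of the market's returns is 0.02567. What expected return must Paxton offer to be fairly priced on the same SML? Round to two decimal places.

8.84%

MRP = (8.92% − 4.13%) / (1.59 − 0.25) = 3.5746%
R_f = 4.13% − 0.25 × 3.5746% = 3.2364%
β_Paxton = Cov / Var(R_m) = 0.04021 / 0.02567 = 1.5664
E(R_Paxton) = R_f + β × MRP = 3.2364% + 1.5664 × 3.5746% = 8.84%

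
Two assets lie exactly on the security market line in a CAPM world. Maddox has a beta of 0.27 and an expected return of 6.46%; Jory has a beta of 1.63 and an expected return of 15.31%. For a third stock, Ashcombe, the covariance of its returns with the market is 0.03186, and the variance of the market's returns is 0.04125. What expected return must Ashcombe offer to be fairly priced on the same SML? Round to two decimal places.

MRP = (15.31% − 6.46%) / (1.63 − 0.27) = 6.5074%
R_f = 6.46% − 0.27 × 6.5074% = 4.7030%
β_Ashcombe = Cov / Var(R_m) = 0.03186 / 0.04125 = 0.7724
E(R_Ashcombe) = R_f + β × MRP = 4.7030% + 0.7724 × 6.5074% = 9.73%

9.73%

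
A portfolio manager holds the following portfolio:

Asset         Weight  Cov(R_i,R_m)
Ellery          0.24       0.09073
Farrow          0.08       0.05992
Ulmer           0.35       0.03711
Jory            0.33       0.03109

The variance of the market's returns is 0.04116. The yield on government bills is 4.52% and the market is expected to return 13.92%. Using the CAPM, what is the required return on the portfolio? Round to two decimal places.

15.90%

β_Ellery = 0.09073 / 0.04116 = 2.2043
β_Farrow = 0.05992 / 0.04116 = 1.4558
β_Ulmer = 0.03711 / 0.04116 = 0.9016
β_Jory = 0.03109 / 0.04116 = 0.7553
β_P = Σ w_i β_i = 0.24×2.2043 + 0.08×1.4558 + 0.35×0.9016 + 0.33×0.7553 = 1.2103
MRP = 13.92% − 4.52% = 9.40%
E(R_P) = R_f + β_P × MRP = 4.52% + 1.2103 × 9.40% = 15.90%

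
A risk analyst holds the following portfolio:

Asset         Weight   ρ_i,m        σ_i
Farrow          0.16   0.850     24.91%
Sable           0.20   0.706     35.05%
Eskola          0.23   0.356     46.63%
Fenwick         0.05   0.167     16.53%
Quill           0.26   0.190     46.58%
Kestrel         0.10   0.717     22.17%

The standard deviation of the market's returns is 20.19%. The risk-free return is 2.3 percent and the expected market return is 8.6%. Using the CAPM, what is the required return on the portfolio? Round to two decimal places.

β_Farrow = 0.850 × 24.91% / 20.19% = 1.0487
β_Sable = 0.706 × 35.05% / 20.19% = 1.2256
β_Eskola = 0.356 × 46.63% / 20.19% = 0.8222
β_Fenwick = 0.167 × 16.53% / 20.19% = 0.1367
β_Quill = 0.190 × 46.58% / 20.19% = 0.4383
β_Kestrel = 0.717 × 22.17% / 20.19% = 0.7873
β_P = Σ w_i β_i = 0.16×1.0487 + 0.20×1.2256 + 0.23×0.8222 + 0.05×0.1367 + 0.26×0.4383 + 0.10×0.7873 = 0.8015
MRP = 8.6% − 2.3% = 6.30%
E(R_P) = R_f + β_P × MRP = 2.3% + 0.8015 × 6.3% = 7.35%

7.35%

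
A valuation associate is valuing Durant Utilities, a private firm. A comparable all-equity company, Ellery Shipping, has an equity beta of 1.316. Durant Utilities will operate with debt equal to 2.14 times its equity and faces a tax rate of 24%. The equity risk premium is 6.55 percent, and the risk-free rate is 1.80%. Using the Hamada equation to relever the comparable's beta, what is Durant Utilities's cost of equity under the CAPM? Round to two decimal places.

24.44%

β_L = β_U × [1 + (1 − t)(D/E)] = 1.316 × [1 + (1 − 0.24) × 2.14]
    = 1.316 × [1 + 0.76 × 2.14] = 1.316 × 2.6264 = 3.4563
E(R) = R_f + β_L × MRP = 1.80% + 3.4563 × 6.55% = 24.44%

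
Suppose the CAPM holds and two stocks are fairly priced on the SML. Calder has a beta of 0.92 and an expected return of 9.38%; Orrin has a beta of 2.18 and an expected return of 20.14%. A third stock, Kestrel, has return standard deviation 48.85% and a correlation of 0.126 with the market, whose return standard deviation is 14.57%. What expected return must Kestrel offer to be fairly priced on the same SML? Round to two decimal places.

5.13%

MRP = (20.14% − 9.38%) / (2.18 − 0.92) = 8.5397%
R_f = 9.38% − 0.92 × 8.5397% = 1.5235%
β_Kestrel = ρ·σ_i/σ_m = 0.126 × 48.85 / 14.57 = 0.4225
E(R_Kestrel) = R_f + β × MRP = 1.5235% + 0.4225 × 8.5397% = 5.13%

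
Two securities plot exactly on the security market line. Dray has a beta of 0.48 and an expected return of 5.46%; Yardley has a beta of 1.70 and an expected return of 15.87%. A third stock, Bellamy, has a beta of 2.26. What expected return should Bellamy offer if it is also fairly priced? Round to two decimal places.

20.65%

MRP (SML slope) = (15.87% − 5.46%) / (1.70 − 0.48) = 10.41% / 1.22 = 8.5328%
R_f (intercept) = 5.46% − 0.48 × 8.5328% = 1.3643%
E(R_Bellamy) = R_f + β × MRP = 1.3643% + 2.26 × 8.5328% = 20.65%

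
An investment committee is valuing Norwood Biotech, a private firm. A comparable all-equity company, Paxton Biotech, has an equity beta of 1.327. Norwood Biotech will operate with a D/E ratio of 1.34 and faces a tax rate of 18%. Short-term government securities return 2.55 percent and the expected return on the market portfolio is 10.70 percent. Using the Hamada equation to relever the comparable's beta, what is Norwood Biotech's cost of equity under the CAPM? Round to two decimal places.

25.25%

β_L = β_U × [1 + (1 − t)(D/E)] = 1.327 × [1 + (1 − 0.18) × 1.34]
    = 1.327 × [1 + 0.82 × 1.34] = 1.327 × 2.0988 = 2.7851
MRP = 10.70% − 2.55% = 8.15%
E(R) = R_f + β_L × MRP = 2.55% + 2.7851 × 8.15% = 25.25%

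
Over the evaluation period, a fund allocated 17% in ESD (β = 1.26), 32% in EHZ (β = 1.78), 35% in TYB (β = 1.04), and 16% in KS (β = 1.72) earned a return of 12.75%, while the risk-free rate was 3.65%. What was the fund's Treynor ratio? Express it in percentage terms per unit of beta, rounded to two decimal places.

6.39%

β_P = 0.17×1.26 + 0.32×1.78 + 0.35×1.04 + 0.16×1.72 = 1.4230
Treynor = (R_P − R_f) / β_P = (12.75% − 3.65%) / 1.4230 = 9.10% / 1.4230 = 6.39%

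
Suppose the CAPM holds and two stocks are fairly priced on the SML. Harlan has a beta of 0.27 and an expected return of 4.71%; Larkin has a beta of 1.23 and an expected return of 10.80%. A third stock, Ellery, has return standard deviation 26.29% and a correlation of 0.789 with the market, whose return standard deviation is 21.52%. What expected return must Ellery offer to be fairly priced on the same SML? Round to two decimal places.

9.11%

MRP = (10.80% − 4.71%) / (1.23 − 0.27) = 6.3438%
R_f = 4.71% − 0.27 × 6.3438% = 2.9972%
β_Ellery = ρ·σ_i/σ_m = 0.789 × 26.29 / 21.52 = 0.9639
E(R_Ellery) = R_f + β × MRP = 2.9972% + 0.9639 × 6.3438% = 9.11%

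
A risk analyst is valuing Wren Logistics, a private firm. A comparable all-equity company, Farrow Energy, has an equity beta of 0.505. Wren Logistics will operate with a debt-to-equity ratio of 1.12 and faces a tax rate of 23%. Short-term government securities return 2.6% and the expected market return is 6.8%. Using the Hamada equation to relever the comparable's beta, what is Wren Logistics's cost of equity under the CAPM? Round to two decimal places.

6.55%

β_L = β_U × [1 + (1 − t)(D/E)] = 0.505 × [1 + (1 − 0.23) × 1.12]
    = 0.505 × [1 + 0.77 × 1.12] = 0.505 × 1.8624 = 0.9405
MRP = 6.8% − 2.6% = 4.20%
E(R) = R_f + β_L × MRP = 2.6% + 0.9405 × 4.2% = 6.55%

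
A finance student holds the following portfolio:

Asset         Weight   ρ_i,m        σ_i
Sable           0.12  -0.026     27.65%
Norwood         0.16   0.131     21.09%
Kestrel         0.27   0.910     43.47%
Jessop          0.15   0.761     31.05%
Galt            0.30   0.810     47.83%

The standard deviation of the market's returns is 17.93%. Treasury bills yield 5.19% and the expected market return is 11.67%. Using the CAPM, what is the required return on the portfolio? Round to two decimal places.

14.66%

β_Sable = -0.026 × 27.65% / 17.93% = -0.0401
β_Norwood = 0.131 × 21.09% / 17.93% = 0.1541
β_Kestrel = 0.910 × 43.47% / 17.93% = 2.2062
β_Jessop = 0.761 × 31.05% / 17.93% = 1.3178
β_Galt = 0.810 × 47.83% / 17.93% = 2.1608
β_P = Σ w_i β_i = 0.12×-0.0401 + 0.16×0.1541 + 0.27×2.2062 + 0.15×1.3178 + 0.30×2.1608 = 1.4614
MRP = 11.67% − 5.19% = 6.48%
E(R_P) = R_f + β_P × MRP = 5.19% + 1.4614 × 6.48% = 14.66%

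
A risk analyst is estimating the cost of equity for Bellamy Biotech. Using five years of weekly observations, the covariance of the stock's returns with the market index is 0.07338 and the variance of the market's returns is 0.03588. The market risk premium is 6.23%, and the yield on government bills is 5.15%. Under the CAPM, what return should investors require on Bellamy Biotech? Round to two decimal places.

17.89%

β = Cov(R_i, R_m) / Var(R_m) = 0.07338 / 0.03588 = 2.0452
E(R) = R_f + β × MRP = 5.15% + 2.0452 × 6.23% = 17.89%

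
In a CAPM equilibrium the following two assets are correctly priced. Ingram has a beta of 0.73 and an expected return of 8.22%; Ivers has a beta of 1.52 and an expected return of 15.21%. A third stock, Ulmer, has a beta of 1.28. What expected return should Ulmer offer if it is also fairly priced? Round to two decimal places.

MRP (SML slope) = (15.21% − 8.22%) / (1.52 − 0.73) = 6.99% / 0.79 = 8.8481%
R_f (intercept) = 8.22% − 0.73 × 8.8481% = 1.7609%
E(R_Ulmer) = R_f + β × MRP = 1.7609% + 1.28 × 8.8481% = 13.09%

13.09%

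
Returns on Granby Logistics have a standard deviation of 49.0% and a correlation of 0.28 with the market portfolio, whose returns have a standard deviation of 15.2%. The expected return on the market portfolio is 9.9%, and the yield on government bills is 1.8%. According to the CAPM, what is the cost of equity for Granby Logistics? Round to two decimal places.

β = ρ × σ_i / σ_m = 0.28 × 49.0% / 15.2% = 0.9026
MRP = 9.9% − 1.8% = 8.10%
E(R) = 1.8% + 0.9026 × 8.1% = 9.11%

9.11%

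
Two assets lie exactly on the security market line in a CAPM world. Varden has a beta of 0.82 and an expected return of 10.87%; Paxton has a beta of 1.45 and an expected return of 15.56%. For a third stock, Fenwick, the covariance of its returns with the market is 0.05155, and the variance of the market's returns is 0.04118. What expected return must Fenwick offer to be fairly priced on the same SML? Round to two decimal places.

14.08%

MRP = (15.56% − 10.87%) / (1.45 − 0.82) = 7.4444%
R_f = 10.87% − 0.82 × 7.4444% = 4.7656%
β_Fenwick = Cov / Var(R_m) = 0.05155 / 0.04118 = 1.2518
E(R_Fenwick) = R_f + β × MRP = 4.7656% + 1.2518 × 7.4444% = 14.08%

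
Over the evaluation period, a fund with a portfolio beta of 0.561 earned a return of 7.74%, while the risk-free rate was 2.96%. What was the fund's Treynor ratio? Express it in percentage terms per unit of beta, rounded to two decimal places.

Treynor = (R_P − R_f) / β_P = (7.74% − 2.96%) / 0.5610 = 4.78% / 0.5610 = 8.52%

8.52%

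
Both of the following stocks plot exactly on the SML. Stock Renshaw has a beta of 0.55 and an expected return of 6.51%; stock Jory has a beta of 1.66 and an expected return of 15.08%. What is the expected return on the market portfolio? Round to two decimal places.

Both satisfy E(R) = R_f + β·MRP, so the slope of the SML is
MRP = (15.08% − 6.51%) / (1.66 − 0.55) = 8.57% / 1.11 = 7.7207%
R_f = E(R_Renshaw) − β_Renshaw·MRP = 6.51% − 0.55 × 7.7207% = 2.2636%
E(R_m) = R_f + MRP = 2.2636% + 7.7207% = 9.98%

9.98%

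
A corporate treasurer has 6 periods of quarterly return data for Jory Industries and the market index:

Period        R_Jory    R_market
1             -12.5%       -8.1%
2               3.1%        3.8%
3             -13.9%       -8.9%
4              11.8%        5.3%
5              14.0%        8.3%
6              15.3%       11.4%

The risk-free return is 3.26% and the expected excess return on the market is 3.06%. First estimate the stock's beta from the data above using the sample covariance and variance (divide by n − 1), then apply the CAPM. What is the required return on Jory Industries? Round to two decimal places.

Mean R_i = (-12.5 + 3.1 − 13.9 + 11.8 + 14.0 + 15.3) / 6 = 2.9667%
Mean R_m = (-8.1 + 3.8 − 8.9 + 5.3 + 8.3 + 11.4) / 6 = 1.9667%
Σ(R_i − R̄_i)(R_m − R̄_m) = 554.8933  ⇒  Cov = 554.8933 / 5 = 110.9787
Σ(R_m − R̄_m)² = 362.9933  ⇒  Var(R_m) = 362.9933 / 5 = 72.5987
β = Cov / Var(R_m) = 110.9787 / 72.5987 = 1.5287
E(R) = R_f + β × MRP = 3.26% + 1.5287 × 3.06% = 7.94%

7.94%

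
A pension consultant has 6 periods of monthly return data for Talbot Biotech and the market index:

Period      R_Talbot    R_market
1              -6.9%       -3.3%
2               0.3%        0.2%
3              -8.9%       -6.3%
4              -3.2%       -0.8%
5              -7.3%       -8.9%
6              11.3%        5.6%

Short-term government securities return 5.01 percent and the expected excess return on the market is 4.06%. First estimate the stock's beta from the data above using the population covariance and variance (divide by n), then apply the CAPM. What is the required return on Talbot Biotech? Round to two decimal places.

10.47%

Mean R_i = (-6.9 + 0.3 − 8.9 − 3.2 − 7.3 + 11.3) / 6 = -2.4500%
Mean R_m = (-3.3 + 0.2 − 6.3 − 0.8 − 8.9 + 5.6) / 6 = -2.2500%
Σ(R_i − R̄_i)(R_m − R̄_m) = 176.6350  ⇒  Cov = 176.6350 / 6 = 29.4392
Σ(R_m − R̄_m)² = 131.4550  ⇒  Var(R_m) = 131.4550 / 6 = 21.9092
β = Cov / Var(R_m) = 29.4392 / 21.9092 = 1.3437
E(R) = R_f + β × MRP = 5.01% + 1.3437 × 4.06% = 10.47%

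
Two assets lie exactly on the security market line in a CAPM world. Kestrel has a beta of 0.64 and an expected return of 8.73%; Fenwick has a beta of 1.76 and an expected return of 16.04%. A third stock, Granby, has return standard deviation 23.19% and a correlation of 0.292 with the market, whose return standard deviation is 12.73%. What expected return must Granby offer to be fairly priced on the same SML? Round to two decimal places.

8.02%

MRP = (16.04% − 8.73%) / (1.76 − 0.64) = 6.5268%
R_f = 8.73% − 0.64 × 6.5268% = 4.5528%
β_Granby = ρ·σ_i/σ_m = 0.292 × 23.19 / 12.73 = 0.5319
E(R_Granby) = R_f + β × MRP = 4.5528% + 0.5319 × 6.5268% = 8.02%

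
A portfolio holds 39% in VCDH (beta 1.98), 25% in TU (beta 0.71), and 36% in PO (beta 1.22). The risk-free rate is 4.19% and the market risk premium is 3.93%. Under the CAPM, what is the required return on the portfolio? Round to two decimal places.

9.65%

β_P = Σ w_i β_i = 0.39×1.98 + 0.25×0.71 + 0.36×1.22 = 1.3889
E(R_P) = R_f + β_P × MRP = 4.19% + 1.3889 × 3.93% = 9.65%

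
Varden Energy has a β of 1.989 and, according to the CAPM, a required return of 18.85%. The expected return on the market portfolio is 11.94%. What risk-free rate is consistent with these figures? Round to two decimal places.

4.95%

E(R) = R_f + β(E(R_m) − R_f) = R_f(1 − β) + β·E(R_m)
18.85% = R_f × (1 − 1.989) + 1.989 × 11.94%
18.85% = R_f × -0.989 + 23.74866%
R_f = (18.85% − 23.74866%) / -0.989 = 4.95%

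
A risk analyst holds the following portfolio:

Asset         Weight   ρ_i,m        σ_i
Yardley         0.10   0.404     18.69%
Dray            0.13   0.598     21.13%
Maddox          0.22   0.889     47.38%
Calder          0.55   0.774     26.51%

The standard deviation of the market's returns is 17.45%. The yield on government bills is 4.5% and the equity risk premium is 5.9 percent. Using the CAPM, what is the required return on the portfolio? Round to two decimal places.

β_Yardley = 0.404 × 18.69% / 17.45% = 0.4327
β_Dray = 0.598 × 21.13% / 17.45% = 0.7241
β_Maddox = 0.889 × 47.38% / 17.45% = 2.4138
β_Calder = 0.774 × 26.51% / 17.45% = 1.1759
β_P = Σ w_i β_i = 0.10×0.4327 + 0.13×0.7241 + 0.22×2.4138 + 0.55×1.1759 = 1.3152
E(R_P) = R_f + β_P × MRP = 4.5% + 1.3152 × 5.9% = 12.26%

12.26%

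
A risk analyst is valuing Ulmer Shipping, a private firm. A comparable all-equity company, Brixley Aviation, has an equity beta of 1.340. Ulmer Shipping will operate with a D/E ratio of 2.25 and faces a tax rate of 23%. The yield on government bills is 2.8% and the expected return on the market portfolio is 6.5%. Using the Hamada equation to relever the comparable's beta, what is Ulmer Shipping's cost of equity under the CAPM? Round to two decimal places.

16.35%

β_L = β_U × [1 + (1 − t)(D/E)] = 1.340 × [1 + (1 − 0.23) × 2.25]
    = 1.340 × [1 + 0.77 × 2.25] = 1.340 × 2.7325 = 3.6616
MRP = 6.5% − 2.8% = 3.70%
E(R) = R_f + β_L × MRP = 2.8% + 3.6616 × 3.7% = 16.35%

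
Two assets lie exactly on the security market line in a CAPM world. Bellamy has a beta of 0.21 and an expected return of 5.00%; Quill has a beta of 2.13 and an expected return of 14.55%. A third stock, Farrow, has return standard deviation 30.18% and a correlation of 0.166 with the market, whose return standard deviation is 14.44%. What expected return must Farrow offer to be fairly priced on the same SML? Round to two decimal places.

MRP = (14.55% − 5.00%) / (2.13 − 0.21) = 4.9740%
R_f = 5.00% − 0.21 × 4.9740% = 3.9555%
β_Farrow = ρ·σ_i/σ_m = 0.166 × 30.18 / 14.44 = 0.3469
E(R_Farrow) = R_f + β × MRP = 3.9555% + 0.3469 × 4.9740% = 5.68%

5.68%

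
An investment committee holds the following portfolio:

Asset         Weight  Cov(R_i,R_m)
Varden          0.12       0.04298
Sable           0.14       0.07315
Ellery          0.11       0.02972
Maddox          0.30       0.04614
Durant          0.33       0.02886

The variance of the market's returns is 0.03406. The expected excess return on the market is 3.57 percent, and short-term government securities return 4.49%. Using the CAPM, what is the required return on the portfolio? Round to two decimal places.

8.90%

β_Varden = 0.04298 / 0.03406 = 1.2619
β_Sable = 0.07315 / 0.03406 = 2.1477
β_Ellery = 0.02972 / 0.03406 = 0.8726
β_Maddox = 0.04614 / 0.03406 = 1.3547
β_Durant = 0.02886 / 0.03406 = 0.8473
β_P = Σ w_i β_i = 0.12×1.2619 + 0.14×2.1477 + 0.11×0.8726 + 0.30×1.3547 + 0.33×0.8473 = 1.2341
E(R_P) = R_f + β_P × MRP = 4.49% + 1.2341 × 3.57% = 8.90%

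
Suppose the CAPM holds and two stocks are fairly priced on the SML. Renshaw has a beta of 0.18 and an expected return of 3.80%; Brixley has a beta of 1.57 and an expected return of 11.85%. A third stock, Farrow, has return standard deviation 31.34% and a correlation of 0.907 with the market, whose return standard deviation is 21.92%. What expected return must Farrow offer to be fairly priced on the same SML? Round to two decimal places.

MRP = (11.85% − 3.80%) / (1.57 − 0.18) = 5.7914%
R_f = 3.80% − 0.18 × 5.7914% = 2.7575%
β_Farrow = ρ·σ_i/σ_m = 0.907 × 31.34 / 21.92 = 1.2968
E(R_Farrow) = R_f + β × MRP = 2.7575% + 1.2968 × 5.7914% = 10.27%

10.27%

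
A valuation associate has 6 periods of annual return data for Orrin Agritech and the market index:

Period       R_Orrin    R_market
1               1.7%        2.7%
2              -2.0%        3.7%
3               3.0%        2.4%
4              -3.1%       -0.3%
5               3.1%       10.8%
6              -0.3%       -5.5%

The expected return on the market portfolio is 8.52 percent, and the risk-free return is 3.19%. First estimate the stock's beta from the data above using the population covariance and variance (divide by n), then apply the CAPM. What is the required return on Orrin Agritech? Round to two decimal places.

4.50%

Mean R_i = (1.7 − 2.0 + 3.0 − 3.1 + 3.1 − 0.3) / 6 = 0.4000%
Mean R_m = (2.7 + 3.7 + 2.4 − 0.3 + 10.8 − 5.5) / 6 = 2.3000%
Σ(R_i − R̄_i)(R_m − R̄_m) = 34.9300  ⇒  Cov = 34.9300 / 6 = 5.8217
Σ(R_m − R̄_m)² = 141.9800  ⇒  Var(R_m) = 141.9800 / 6 = 23.6633
β = Cov / Var(R_m) = 5.8217 / 23.6633 = 0.2460
MRP = 8.52% − 3.19% = 5.33%
E(R) = R_f + β × MRP = 3.19% + 0.2460 × 5.33% = 4.50%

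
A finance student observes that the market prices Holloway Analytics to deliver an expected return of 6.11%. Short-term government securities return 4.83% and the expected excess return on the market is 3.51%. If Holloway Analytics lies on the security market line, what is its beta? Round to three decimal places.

0.365

β = (E(R) − R_f) / MRP = (6.11% − 4.83%) / 3.51% = 1.28% / 3.51% = 0.365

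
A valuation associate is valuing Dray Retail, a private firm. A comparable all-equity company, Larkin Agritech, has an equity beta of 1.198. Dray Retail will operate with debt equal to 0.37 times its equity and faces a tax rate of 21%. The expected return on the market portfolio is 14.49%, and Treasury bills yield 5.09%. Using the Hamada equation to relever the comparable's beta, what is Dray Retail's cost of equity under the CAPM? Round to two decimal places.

19.64%

β_L = β_U × [1 + (1 − t)(D/E)] = 1.198 × [1 + (1 − 0.21) × 0.37]
    = 1.198 × [1 + 0.79 × 0.37] = 1.198 × 1.2923 = 1.5482
MRP = 14.49% − 5.09% = 9.40%
E(R) = R_f + β_L × MRP = 5.09% + 1.5482 × 9.40% = 19.64%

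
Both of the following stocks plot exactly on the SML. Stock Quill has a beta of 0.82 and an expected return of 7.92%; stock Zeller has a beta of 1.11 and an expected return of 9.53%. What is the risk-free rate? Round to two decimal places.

Both satisfy E(R) = R_f + β·MRP, so the slope of the SML is
MRP = (9.53% − 7.92%) / (1.11 − 0.82) = 1.61% / 0.29 = 5.5517%
R_f = E(R_Quill) − β_Quill·MRP = 7.92% − 0.82 × 5.5517% = 3.3676%

3.37%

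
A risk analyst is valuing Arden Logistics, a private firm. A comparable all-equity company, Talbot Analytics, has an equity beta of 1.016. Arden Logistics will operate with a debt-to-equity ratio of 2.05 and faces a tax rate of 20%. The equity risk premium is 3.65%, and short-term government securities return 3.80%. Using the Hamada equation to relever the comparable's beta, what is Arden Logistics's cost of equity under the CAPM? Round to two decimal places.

β_L = β_U × [1 + (1 − t)(D/E)] = 1.016 × [1 + (1 − 0.20) × 2.05]
    = 1.016 × [1 + 0.80 × 2.05] = 1.016 × 2.6400 = 2.6822
E(R) = R_f + β_L × MRP = 3.80% + 2.6822 × 3.65% = 13.59%

13.59%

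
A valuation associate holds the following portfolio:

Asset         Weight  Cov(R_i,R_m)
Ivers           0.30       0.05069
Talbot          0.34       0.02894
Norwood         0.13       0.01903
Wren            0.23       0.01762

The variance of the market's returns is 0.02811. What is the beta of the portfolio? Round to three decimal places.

β_Ivers = 0.05069 / 0.02811 = 1.8033
β_Talbot = 0.02894 / 0.02811 = 1.0295
β_Norwood = 0.01903 / 0.02811 = 0.6770
β_Wren = 0.01762 / 0.02811 = 0.6268
β_P = Σ w_i β_i = 0.30×1.8033 + 0.34×1.0295 + 0.13×0.6770 + 0.23×0.6268 = 1.1232

1.123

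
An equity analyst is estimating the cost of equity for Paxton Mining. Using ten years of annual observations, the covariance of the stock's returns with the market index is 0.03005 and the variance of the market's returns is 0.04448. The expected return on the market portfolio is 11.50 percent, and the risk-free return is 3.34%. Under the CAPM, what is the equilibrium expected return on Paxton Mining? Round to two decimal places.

β = Cov(R_i, R_m) / Var(R_m) = 0.03005 / 0.04448 = 0.6756
MRP = 11.50% − 3.34% = 8.16%
E(R) = R_f + β × MRP = 3.34% + 0.6756 × 8.16% = 8.85%

8.85%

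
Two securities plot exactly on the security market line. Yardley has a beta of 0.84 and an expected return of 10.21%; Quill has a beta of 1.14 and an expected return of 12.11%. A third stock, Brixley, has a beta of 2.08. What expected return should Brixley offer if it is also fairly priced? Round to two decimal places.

18.06%

MRP (SML slope) = (12.11% − 10.21%) / (1.14 − 0.84) = 1.90% / 0.30 = 6.3333%
R_f (intercept) = 10.21% − 0.84 × 6.3333% = 4.8900%
E(R_Brixley) = R_f + β × MRP = 4.8900% + 2.08 × 6.3333% = 18.06%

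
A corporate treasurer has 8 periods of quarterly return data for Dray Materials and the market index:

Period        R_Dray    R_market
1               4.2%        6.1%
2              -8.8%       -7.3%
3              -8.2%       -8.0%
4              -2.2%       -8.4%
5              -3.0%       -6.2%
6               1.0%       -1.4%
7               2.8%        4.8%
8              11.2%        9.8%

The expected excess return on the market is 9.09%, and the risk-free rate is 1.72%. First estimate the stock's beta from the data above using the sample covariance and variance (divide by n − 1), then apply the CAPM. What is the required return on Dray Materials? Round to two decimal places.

Mean R_i = (4.2 − 8.8 − 8.2 − 2.2 − 3.0 + 1.0 + 2.8 + 11.2) / 8 = -0.3750%
Mean R_m = (6.1 − 7.3 − 8.0 − 8.4 − 6.2 − 1.4 + 4.8 + 9.8) / 8 = -1.3250%
Σ(R_i − R̄_i)(R_m − R̄_m) = 310.3650  ⇒  Cov = 310.3650 / 7 = 44.3379
Σ(R_m − R̄_m)² = 370.4950  ⇒  Var(R_m) = 370.4950 / 7 = 52.9279
β = Cov / Var(R_m) = 44.3379 / 52.9279 = 0.8377
E(R) = R_f + β × MRP = 1.72% + 0.8377 × 9.09% = 9.33%

9.33%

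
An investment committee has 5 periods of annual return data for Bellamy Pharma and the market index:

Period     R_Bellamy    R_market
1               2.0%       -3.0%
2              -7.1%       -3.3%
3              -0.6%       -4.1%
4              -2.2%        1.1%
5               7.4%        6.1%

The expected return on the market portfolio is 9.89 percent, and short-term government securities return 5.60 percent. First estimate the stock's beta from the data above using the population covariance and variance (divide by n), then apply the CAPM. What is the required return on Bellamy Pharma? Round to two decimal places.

9.26%

Mean R_i = (2.0 − 7.1 − 0.6 − 2.2 + 7.4) / 5 = -0.1000%
Mean R_m = (-3.0 − 3.3 − 4.1 + 1.1 + 6.1) / 5 = -0.6400%
Σ(R_i − R̄_i)(R_m − R̄_m) = 62.2900  ⇒  Cov = 62.2900 / 5 = 12.4580
Σ(R_m − R̄_m)² = 73.0720  ⇒  Var(R_m) = 73.0720 / 5 = 14.6144
β = Cov / Var(R_m) = 12.4580 / 14.6144 = 0.8524
MRP = 9.89% − 5.60% = 4.29%
E(R) = R_f + β × MRP = 5.60% + 0.8524 × 4.29% = 9.26%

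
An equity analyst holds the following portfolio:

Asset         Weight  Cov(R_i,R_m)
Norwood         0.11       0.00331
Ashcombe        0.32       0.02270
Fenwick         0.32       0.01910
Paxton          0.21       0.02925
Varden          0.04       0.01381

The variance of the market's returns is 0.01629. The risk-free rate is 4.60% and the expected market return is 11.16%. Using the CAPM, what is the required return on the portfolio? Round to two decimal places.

12.83%

β_Norwood = 0.00331 / 0.01629 = 0.2032
β_Ashcombe = 0.02270 / 0.01629 = 1.3935
β_Fenwick = 0.01910 / 0.01629 = 1.1725
β_Paxton = 0.02925 / 0.01629 = 1.7956
β_Varden = 0.01381 / 0.01629 = 0.8478
β_P = Σ w_i β_i = 0.11×0.2032 + 0.32×1.3935 + 0.32×1.1725 + 0.21×1.7956 + 0.04×0.8478 = 1.2545
MRP = 11.16% − 4.60% = 6.56%
E(R_P) = R_f + β_P × MRP = 4.60% + 1.2545 × 6.56% = 12.83%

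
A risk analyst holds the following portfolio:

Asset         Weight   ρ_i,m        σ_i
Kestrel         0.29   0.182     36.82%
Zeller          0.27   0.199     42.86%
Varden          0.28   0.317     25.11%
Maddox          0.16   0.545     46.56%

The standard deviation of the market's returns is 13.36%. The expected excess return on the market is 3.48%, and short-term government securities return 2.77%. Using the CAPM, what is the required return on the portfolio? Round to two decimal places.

β_Kestrel = 0.182 × 36.82% / 13.36% = 0.5016
β_Zeller = 0.199 × 42.86% / 13.36% = 0.6384
β_Varden = 0.317 × 25.11% / 13.36% = 0.5958
β_Maddox = 0.545 × 46.56% / 13.36% = 1.8993
β_P = Σ w_i β_i = 0.29×0.5016 + 0.27×0.6384 + 0.28×0.5958 + 0.16×1.8993 = 0.7885
E(R_P) = R_f + β_P × MRP = 2.77% + 0.7885 × 3.48% = 5.51%

5.51%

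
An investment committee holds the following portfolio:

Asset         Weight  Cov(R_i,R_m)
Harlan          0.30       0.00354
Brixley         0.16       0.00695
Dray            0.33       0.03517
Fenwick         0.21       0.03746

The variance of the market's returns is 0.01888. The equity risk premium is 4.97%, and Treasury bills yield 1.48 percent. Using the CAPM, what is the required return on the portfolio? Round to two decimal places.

β_Harlan = 0.00354 / 0.01888 = 0.1875
β_Brixley = 0.00695 / 0.01888 = 0.3681
β_Dray = 0.03517 / 0.01888 = 1.8628
β_Fenwick = 0.03746 / 0.01888 = 1.9841
β_P = Σ w_i β_i = 0.30×0.1875 + 0.16×0.3681 + 0.33×1.8628 + 0.21×1.9841 = 1.1465
E(R_P) = R_f + β_P × MRP = 1.48% + 1.1465 × 4.97% = 7.18%

7.18%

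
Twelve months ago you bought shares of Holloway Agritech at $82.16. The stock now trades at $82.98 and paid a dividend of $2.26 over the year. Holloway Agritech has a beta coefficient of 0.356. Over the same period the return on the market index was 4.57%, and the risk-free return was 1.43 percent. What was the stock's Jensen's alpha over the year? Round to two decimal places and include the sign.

+1.20%

Realised HPR = (P1 + D1 − P0) / P0 = (82.98 + 2.26 − 82.16) / 82.16 = 3.08 / 82.16 = 3.7488%
MRP = 4.57% − 1.43% = 3.14%
CAPM required = R_f + β·MRP = 1.43% + 0.356 × 3.14% = 2.54784%
α = realised − required = 3.7488% − 2.54784% = +1.20%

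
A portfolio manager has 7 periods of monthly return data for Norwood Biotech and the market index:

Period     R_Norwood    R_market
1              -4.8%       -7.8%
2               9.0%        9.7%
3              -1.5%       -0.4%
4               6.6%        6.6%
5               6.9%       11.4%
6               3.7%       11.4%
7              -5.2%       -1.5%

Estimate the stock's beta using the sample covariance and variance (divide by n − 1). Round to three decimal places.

Mean R_i = (-4.8 + 9.0 − 1.5 + 6.6 + 6.9 + 3.7 − 5.2) / 7 = 2.1000%
Mean R_m = (-7.8 + 9.7 − 0.4 + 6.6 + 11.4 + 11.4 − 1.5) / 7 = 4.2000%
Σ(R_i − R̄_i)(R_m − R̄_m) = 235.8000  ⇒  Cov = 235.8000 / 6 = 39.3000
Σ(R_m − R̄_m)² = 337.3400  ⇒  Var(R_m) = 337.3400 / 6 = 56.2233
β = Cov / Var(R_m) = 39.3000 / 56.2233 = 0.6990

0.699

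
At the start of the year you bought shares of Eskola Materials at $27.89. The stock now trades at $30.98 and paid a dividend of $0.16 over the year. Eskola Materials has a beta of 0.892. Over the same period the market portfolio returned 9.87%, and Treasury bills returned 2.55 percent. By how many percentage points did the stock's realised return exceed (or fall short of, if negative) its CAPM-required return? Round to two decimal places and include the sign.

Realised HPR = (P1 + D1 − P0) / P0 = (30.98 + 0.16 − 27.89) / 27.89 = 3.25 / 27.89 = 11.6529%
MRP = 9.87% − 2.55% = 7.32%
CAPM required = R_f + β·MRP = 2.55% + 0.892 × 7.32% = 9.07944%
α = realised − required = 11.6529% − 9.07944% = +2.57%

+2.57%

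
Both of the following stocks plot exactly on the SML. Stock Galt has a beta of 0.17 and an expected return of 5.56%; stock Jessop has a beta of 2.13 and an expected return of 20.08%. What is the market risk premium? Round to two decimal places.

7.41%

Both satisfy E(R) = R_f + β·MRP, so the slope of the SML is
MRP = (20.08% − 5.56%) / (2.13 − 0.17) = 14.52% / 1.96 = 7.4082%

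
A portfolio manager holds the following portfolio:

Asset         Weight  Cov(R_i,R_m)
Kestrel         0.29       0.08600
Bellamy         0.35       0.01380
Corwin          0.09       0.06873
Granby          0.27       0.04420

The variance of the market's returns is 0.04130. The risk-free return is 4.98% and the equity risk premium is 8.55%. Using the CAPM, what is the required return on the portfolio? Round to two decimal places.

β_Kestrel = 0.08600 / 0.04130 = 2.0823
β_Bellamy = 0.01380 / 0.04130 = 0.3341
β_Corwin = 0.06873 / 0.04130 = 1.6642
β_Granby = 0.04420 / 0.04130 = 1.0702
β_P = Σ w_i β_i = 0.29×2.0823 + 0.35×0.3341 + 0.09×1.6642 + 0.27×1.0702 = 1.1595
E(R_P) = R_f + β_P × MRP = 4.98% + 1.1595 × 8.55% = 14.89%

14.89%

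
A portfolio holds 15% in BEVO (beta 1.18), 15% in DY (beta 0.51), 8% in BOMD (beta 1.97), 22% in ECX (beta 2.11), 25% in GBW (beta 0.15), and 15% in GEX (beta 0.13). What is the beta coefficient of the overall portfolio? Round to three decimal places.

0.932

β_P = Σ w_i β_i = 0.15×1.18 + 0.15×0.51 + 0.08×1.97 + 0.22×2.11 + 0.25×0.15 + 0.15×0.13 = 0.9323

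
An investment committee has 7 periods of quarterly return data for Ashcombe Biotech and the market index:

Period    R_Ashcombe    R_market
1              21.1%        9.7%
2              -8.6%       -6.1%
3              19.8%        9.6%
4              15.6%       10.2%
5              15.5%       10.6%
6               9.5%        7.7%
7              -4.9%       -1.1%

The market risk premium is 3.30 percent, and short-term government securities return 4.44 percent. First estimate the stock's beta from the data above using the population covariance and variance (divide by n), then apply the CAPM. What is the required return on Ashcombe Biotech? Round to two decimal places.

10.11%

Mean R_i = (21.1 − 8.6 + 19.8 + 15.6 + 15.5 + 9.5 − 4.9) / 7 = 9.7143%
Mean R_m = (9.7 − 6.1 + 9.6 + 10.2 + 10.6 + 7.7 − 1.1) / 7 = 5.8000%
Σ(R_i − R̄_i)(R_m − R̄_m) = 454.7700  ⇒  Cov = 454.7700 / 7 = 64.9671
Σ(R_m − R̄_m)² = 264.8800  ⇒  Var(R_m) = 264.8800 / 7 = 37.8400
β = Cov / Var(R_m) = 64.9671 / 37.8400 = 1.7169
E(R) = R_f + β × MRP = 4.44% + 1.7169 × 3.30% = 10.11%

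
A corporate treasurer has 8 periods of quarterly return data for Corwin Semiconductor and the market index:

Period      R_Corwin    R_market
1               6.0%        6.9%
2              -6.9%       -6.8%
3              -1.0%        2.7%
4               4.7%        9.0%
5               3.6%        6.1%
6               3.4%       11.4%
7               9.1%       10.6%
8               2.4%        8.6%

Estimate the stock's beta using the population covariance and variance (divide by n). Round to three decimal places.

0.731

Mean R_i = (6.0 − 6.9 − 1.0 + 4.7 + 3.6 + 3.4 + 9.1 + 2.4) / 8 = 2.6625%
Mean R_m = (6.9 − 6.8 + 2.7 + 9.0 + 6.1 + 11.4 + 10.6 + 8.6) / 8 = 6.0625%
Σ(R_i − R̄_i)(R_m − R̄_m) = 176.6088  ⇒  Cov = 176.6088 / 8 = 22.0761
Σ(R_m − R̄_m)² = 241.5988  ⇒  Var(R_m) = 241.5988 / 8 = 30.1999
β = Cov / Var(R_m) = 22.0761 / 30.1999 = 0.7310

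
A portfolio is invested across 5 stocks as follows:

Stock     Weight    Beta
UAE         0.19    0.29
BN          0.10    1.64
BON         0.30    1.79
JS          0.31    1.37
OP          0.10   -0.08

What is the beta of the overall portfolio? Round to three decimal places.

β_P = Σ w_i β_i = 0.19×0.29 + 0.10×1.64 + 0.30×1.79 + 0.31×1.37 + 0.10×-0.08 = 1.1728

1.173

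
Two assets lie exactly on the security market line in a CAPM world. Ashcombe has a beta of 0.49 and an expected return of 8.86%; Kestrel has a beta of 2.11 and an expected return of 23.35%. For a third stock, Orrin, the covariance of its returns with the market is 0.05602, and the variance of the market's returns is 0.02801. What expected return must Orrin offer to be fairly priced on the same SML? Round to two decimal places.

22.37%

MRP = (23.35% − 8.86%) / (2.11 − 0.49) = 8.9444%
R_f = 8.86% − 0.49 × 8.9444% = 4.4772%
β_Orrin = Cov / Var(R_m) = 0.05602 / 0.02801 = 2.0000
E(R_Orrin) = R_f + β × MRP = 4.4772% + 2.0000 × 8.9444% = 22.37%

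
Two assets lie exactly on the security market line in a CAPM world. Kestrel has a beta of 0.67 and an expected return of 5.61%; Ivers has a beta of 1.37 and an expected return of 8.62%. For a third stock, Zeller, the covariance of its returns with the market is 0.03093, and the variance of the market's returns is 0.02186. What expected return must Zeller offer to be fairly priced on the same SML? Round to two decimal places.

8.81%

MRP = (8.62% − 5.61%) / (1.37 − 0.67) = 4.3000%
R_f = 5.61% − 0.67 × 4.3000% = 2.7290%
β_Zeller = Cov / Var(R_m) = 0.03093 / 0.02186 = 1.4149
E(R_Zeller) = R_f + β × MRP = 2.7290% + 1.4149 × 4.3000% = 8.81%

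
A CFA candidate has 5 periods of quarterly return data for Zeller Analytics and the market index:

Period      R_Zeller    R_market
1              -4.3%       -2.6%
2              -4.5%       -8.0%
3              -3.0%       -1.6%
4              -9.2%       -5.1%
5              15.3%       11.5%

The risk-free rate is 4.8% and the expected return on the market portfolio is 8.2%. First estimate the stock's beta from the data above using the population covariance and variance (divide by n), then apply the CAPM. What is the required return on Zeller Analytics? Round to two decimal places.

8.86%

Mean R_i = (-4.3 − 4.5 − 3.0 − 9.2 + 15.3) / 5 = -1.1400%
Mean R_m = (-2.6 − 8.0 − 1.6 − 5.1 + 11.5) / 5 = -1.1600%
Σ(R_i − R̄_i)(R_m − R̄_m) = 268.2380  ⇒  Cov = 268.2380 / 5 = 53.6476
Σ(R_m − R̄_m)² = 224.8520  ⇒  Var(R_m) = 224.8520 / 5 = 44.9704
β = Cov / Var(R_m) = 53.6476 / 44.9704 = 1.1930
MRP = 8.2% − 4.8% = 3.40%
E(R) = R_f + β × MRP = 4.8% + 1.1930 × 3.4% = 8.86%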